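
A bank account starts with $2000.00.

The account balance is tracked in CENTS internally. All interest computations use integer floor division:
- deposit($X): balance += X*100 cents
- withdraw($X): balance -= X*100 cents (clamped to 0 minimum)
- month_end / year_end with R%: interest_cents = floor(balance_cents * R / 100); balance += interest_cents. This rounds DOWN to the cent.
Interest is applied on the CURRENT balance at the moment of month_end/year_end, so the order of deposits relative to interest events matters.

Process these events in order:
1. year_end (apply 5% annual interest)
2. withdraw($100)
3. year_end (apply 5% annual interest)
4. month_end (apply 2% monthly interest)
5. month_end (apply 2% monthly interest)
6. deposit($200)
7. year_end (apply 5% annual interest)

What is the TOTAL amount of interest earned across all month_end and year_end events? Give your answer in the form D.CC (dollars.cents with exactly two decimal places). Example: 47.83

Answer: 404.08

Derivation:
After 1 (year_end (apply 5% annual interest)): balance=$2100.00 total_interest=$100.00
After 2 (withdraw($100)): balance=$2000.00 total_interest=$100.00
After 3 (year_end (apply 5% annual interest)): balance=$2100.00 total_interest=$200.00
After 4 (month_end (apply 2% monthly interest)): balance=$2142.00 total_interest=$242.00
After 5 (month_end (apply 2% monthly interest)): balance=$2184.84 total_interest=$284.84
After 6 (deposit($200)): balance=$2384.84 total_interest=$284.84
After 7 (year_end (apply 5% annual interest)): balance=$2504.08 total_interest=$404.08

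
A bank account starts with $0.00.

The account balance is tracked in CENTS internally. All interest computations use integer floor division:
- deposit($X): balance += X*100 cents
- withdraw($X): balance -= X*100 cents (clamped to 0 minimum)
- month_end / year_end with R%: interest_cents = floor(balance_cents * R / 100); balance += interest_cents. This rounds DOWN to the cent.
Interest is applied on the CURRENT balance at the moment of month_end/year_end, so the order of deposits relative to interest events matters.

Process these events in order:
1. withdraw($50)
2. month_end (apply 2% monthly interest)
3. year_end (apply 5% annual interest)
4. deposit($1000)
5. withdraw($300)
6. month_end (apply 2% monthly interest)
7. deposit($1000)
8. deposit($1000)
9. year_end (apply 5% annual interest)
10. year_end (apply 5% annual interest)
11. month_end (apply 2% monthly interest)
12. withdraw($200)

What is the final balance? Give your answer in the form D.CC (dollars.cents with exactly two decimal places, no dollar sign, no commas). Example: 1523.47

Answer: 2852.02

Derivation:
After 1 (withdraw($50)): balance=$0.00 total_interest=$0.00
After 2 (month_end (apply 2% monthly interest)): balance=$0.00 total_interest=$0.00
After 3 (year_end (apply 5% annual interest)): balance=$0.00 total_interest=$0.00
After 4 (deposit($1000)): balance=$1000.00 total_interest=$0.00
After 5 (withdraw($300)): balance=$700.00 total_interest=$0.00
After 6 (month_end (apply 2% monthly interest)): balance=$714.00 total_interest=$14.00
After 7 (deposit($1000)): balance=$1714.00 total_interest=$14.00
After 8 (deposit($1000)): balance=$2714.00 total_interest=$14.00
After 9 (year_end (apply 5% annual interest)): balance=$2849.70 total_interest=$149.70
After 10 (year_end (apply 5% annual interest)): balance=$2992.18 total_interest=$292.18
After 11 (month_end (apply 2% monthly interest)): balance=$3052.02 total_interest=$352.02
After 12 (withdraw($200)): balance=$2852.02 total_interest=$352.02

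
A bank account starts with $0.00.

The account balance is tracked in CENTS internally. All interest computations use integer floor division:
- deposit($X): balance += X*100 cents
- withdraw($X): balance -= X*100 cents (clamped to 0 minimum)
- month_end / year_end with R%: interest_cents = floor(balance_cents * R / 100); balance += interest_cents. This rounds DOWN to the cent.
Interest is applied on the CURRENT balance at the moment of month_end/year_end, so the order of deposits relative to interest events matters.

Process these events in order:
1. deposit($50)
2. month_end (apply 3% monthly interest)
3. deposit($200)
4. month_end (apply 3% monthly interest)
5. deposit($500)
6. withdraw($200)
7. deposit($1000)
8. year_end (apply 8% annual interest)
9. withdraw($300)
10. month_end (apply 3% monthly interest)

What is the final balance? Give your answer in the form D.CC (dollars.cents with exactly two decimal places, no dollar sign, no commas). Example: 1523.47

Answer: 1425.27

Derivation:
After 1 (deposit($50)): balance=$50.00 total_interest=$0.00
After 2 (month_end (apply 3% monthly interest)): balance=$51.50 total_interest=$1.50
After 3 (deposit($200)): balance=$251.50 total_interest=$1.50
After 4 (month_end (apply 3% monthly interest)): balance=$259.04 total_interest=$9.04
After 5 (deposit($500)): balance=$759.04 total_interest=$9.04
After 6 (withdraw($200)): balance=$559.04 total_interest=$9.04
After 7 (deposit($1000)): balance=$1559.04 total_interest=$9.04
After 8 (year_end (apply 8% annual interest)): balance=$1683.76 total_interest=$133.76
After 9 (withdraw($300)): balance=$1383.76 total_interest=$133.76
After 10 (month_end (apply 3% monthly interest)): balance=$1425.27 total_interest=$175.27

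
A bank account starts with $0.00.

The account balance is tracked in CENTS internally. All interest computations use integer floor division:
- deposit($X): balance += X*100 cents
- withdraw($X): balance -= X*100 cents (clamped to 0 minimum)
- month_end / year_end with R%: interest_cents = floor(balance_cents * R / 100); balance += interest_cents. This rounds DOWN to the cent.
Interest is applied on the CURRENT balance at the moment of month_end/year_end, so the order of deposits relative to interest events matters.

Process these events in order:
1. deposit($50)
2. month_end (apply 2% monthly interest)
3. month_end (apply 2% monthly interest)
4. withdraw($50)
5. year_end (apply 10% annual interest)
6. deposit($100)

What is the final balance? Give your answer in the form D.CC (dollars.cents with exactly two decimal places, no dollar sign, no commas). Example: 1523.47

Answer: 102.22

Derivation:
After 1 (deposit($50)): balance=$50.00 total_interest=$0.00
After 2 (month_end (apply 2% monthly interest)): balance=$51.00 total_interest=$1.00
After 3 (month_end (apply 2% monthly interest)): balance=$52.02 total_interest=$2.02
After 4 (withdraw($50)): balance=$2.02 total_interest=$2.02
After 5 (year_end (apply 10% annual interest)): balance=$2.22 total_interest=$2.22
After 6 (deposit($100)): balance=$102.22 total_interest=$2.22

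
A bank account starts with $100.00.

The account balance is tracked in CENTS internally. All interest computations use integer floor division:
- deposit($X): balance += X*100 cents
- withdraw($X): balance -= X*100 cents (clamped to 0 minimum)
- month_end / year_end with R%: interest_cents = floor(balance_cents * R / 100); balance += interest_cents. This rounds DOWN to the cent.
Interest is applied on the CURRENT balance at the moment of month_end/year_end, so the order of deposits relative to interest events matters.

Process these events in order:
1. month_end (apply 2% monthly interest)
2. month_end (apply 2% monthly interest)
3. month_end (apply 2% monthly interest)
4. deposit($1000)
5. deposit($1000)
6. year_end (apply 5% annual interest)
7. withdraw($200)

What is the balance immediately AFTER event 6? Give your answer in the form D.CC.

After 1 (month_end (apply 2% monthly interest)): balance=$102.00 total_interest=$2.00
After 2 (month_end (apply 2% monthly interest)): balance=$104.04 total_interest=$4.04
After 3 (month_end (apply 2% monthly interest)): balance=$106.12 total_interest=$6.12
After 4 (deposit($1000)): balance=$1106.12 total_interest=$6.12
After 5 (deposit($1000)): balance=$2106.12 total_interest=$6.12
After 6 (year_end (apply 5% annual interest)): balance=$2211.42 total_interest=$111.42

Answer: 2211.42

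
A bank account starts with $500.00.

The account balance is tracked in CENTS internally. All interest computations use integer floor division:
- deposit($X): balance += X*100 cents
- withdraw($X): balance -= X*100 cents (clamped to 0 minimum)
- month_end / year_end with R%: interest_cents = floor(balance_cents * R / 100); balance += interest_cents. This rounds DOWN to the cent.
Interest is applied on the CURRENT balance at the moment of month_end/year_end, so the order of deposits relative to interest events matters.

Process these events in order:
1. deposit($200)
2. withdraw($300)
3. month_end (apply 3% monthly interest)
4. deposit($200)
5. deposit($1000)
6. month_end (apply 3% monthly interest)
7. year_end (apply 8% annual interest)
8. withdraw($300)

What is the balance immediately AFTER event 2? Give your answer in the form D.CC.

After 1 (deposit($200)): balance=$700.00 total_interest=$0.00
After 2 (withdraw($300)): balance=$400.00 total_interest=$0.00

Answer: 400.00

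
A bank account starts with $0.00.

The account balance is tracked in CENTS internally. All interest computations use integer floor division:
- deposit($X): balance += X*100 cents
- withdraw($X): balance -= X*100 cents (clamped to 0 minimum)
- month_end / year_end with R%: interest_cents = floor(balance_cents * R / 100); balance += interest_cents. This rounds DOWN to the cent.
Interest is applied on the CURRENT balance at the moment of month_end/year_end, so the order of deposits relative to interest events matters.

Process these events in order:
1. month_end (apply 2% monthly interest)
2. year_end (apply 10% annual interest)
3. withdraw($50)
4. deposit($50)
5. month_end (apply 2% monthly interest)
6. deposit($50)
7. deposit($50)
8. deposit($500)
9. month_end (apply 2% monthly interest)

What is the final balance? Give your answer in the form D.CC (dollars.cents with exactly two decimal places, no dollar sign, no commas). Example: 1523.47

After 1 (month_end (apply 2% monthly interest)): balance=$0.00 total_interest=$0.00
After 2 (year_end (apply 10% annual interest)): balance=$0.00 total_interest=$0.00
After 3 (withdraw($50)): balance=$0.00 total_interest=$0.00
After 4 (deposit($50)): balance=$50.00 total_interest=$0.00
After 5 (month_end (apply 2% monthly interest)): balance=$51.00 total_interest=$1.00
After 6 (deposit($50)): balance=$101.00 total_interest=$1.00
After 7 (deposit($50)): balance=$151.00 total_interest=$1.00
After 8 (deposit($500)): balance=$651.00 total_interest=$1.00
After 9 (month_end (apply 2% monthly interest)): balance=$664.02 total_interest=$14.02

Answer: 664.02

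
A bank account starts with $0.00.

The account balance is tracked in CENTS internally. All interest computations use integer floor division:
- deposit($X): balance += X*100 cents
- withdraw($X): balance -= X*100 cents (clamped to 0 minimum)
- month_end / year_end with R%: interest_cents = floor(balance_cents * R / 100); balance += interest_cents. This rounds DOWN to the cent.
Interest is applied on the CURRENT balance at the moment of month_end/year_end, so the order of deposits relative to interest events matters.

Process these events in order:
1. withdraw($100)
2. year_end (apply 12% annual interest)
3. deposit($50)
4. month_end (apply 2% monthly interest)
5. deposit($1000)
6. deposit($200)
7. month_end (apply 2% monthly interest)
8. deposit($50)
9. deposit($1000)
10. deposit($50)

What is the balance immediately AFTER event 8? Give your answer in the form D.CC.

After 1 (withdraw($100)): balance=$0.00 total_interest=$0.00
After 2 (year_end (apply 12% annual interest)): balance=$0.00 total_interest=$0.00
After 3 (deposit($50)): balance=$50.00 total_interest=$0.00
After 4 (month_end (apply 2% monthly interest)): balance=$51.00 total_interest=$1.00
After 5 (deposit($1000)): balance=$1051.00 total_interest=$1.00
After 6 (deposit($200)): balance=$1251.00 total_interest=$1.00
After 7 (month_end (apply 2% monthly interest)): balance=$1276.02 total_interest=$26.02
After 8 (deposit($50)): balance=$1326.02 total_interest=$26.02

Answer: 1326.02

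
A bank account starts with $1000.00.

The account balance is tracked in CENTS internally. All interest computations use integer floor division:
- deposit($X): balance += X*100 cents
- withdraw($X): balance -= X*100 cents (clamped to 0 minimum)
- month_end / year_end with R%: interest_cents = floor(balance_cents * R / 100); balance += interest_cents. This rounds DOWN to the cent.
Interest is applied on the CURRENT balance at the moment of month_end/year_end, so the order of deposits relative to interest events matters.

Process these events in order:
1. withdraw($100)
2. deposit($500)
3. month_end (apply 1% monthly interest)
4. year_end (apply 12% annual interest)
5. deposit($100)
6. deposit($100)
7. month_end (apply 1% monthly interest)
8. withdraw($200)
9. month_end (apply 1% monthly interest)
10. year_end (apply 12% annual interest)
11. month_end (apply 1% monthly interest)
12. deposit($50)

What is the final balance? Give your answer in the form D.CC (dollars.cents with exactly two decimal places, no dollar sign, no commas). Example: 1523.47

After 1 (withdraw($100)): balance=$900.00 total_interest=$0.00
After 2 (deposit($500)): balance=$1400.00 total_interest=$0.00
After 3 (month_end (apply 1% monthly interest)): balance=$1414.00 total_interest=$14.00
After 4 (year_end (apply 12% annual interest)): balance=$1583.68 total_interest=$183.68
After 5 (deposit($100)): balance=$1683.68 total_interest=$183.68
After 6 (deposit($100)): balance=$1783.68 total_interest=$183.68
After 7 (month_end (apply 1% monthly interest)): balance=$1801.51 total_interest=$201.51
After 8 (withdraw($200)): balance=$1601.51 total_interest=$201.51
After 9 (month_end (apply 1% monthly interest)): balance=$1617.52 total_interest=$217.52
After 10 (year_end (apply 12% annual interest)): balance=$1811.62 total_interest=$411.62
After 11 (month_end (apply 1% monthly interest)): balance=$1829.73 total_interest=$429.73
After 12 (deposit($50)): balance=$1879.73 total_interest=$429.73

Answer: 1879.73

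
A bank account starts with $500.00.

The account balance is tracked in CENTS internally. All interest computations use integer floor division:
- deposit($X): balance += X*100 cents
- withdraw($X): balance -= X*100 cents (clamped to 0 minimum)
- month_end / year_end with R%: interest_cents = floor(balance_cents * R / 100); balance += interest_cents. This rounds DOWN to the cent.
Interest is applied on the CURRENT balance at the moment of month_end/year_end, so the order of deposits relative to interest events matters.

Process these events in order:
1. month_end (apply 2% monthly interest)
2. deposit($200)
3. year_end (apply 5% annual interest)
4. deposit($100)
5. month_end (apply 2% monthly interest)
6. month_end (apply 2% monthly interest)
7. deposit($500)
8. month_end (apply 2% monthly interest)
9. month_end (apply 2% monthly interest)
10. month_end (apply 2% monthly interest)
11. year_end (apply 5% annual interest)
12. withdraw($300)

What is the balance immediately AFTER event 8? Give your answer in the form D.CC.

After 1 (month_end (apply 2% monthly interest)): balance=$510.00 total_interest=$10.00
After 2 (deposit($200)): balance=$710.00 total_interest=$10.00
After 3 (year_end (apply 5% annual interest)): balance=$745.50 total_interest=$45.50
After 4 (deposit($100)): balance=$845.50 total_interest=$45.50
After 5 (month_end (apply 2% monthly interest)): balance=$862.41 total_interest=$62.41
After 6 (month_end (apply 2% monthly interest)): balance=$879.65 total_interest=$79.65
After 7 (deposit($500)): balance=$1379.65 total_interest=$79.65
After 8 (month_end (apply 2% monthly interest)): balance=$1407.24 total_interest=$107.24

Answer: 1407.24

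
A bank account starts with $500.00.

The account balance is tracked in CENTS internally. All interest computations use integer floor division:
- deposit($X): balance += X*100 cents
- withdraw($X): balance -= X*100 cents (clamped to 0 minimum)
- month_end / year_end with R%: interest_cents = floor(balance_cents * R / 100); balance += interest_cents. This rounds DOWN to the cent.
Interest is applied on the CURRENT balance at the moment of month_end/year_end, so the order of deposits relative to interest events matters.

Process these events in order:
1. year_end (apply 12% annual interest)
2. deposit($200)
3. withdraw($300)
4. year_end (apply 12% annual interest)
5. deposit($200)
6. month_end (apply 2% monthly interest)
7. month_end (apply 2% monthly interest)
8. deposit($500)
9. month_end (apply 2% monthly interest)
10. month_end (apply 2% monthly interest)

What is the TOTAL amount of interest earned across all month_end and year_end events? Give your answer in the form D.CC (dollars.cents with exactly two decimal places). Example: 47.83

After 1 (year_end (apply 12% annual interest)): balance=$560.00 total_interest=$60.00
After 2 (deposit($200)): balance=$760.00 total_interest=$60.00
After 3 (withdraw($300)): balance=$460.00 total_interest=$60.00
After 4 (year_end (apply 12% annual interest)): balance=$515.20 total_interest=$115.20
After 5 (deposit($200)): balance=$715.20 total_interest=$115.20
After 6 (month_end (apply 2% monthly interest)): balance=$729.50 total_interest=$129.50
After 7 (month_end (apply 2% monthly interest)): balance=$744.09 total_interest=$144.09
After 8 (deposit($500)): balance=$1244.09 total_interest=$144.09
After 9 (month_end (apply 2% monthly interest)): balance=$1268.97 total_interest=$168.97
After 10 (month_end (apply 2% monthly interest)): balance=$1294.34 total_interest=$194.34

Answer: 194.34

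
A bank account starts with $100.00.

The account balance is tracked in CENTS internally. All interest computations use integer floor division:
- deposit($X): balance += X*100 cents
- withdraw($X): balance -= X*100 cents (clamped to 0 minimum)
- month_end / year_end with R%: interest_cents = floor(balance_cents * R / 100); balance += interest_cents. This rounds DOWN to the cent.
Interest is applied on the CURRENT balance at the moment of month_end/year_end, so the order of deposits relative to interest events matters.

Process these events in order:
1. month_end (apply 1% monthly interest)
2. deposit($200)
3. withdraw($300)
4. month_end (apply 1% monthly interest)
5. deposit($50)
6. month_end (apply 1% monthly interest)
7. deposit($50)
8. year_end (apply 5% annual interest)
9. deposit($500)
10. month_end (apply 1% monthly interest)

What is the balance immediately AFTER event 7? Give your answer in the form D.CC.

After 1 (month_end (apply 1% monthly interest)): balance=$101.00 total_interest=$1.00
After 2 (deposit($200)): balance=$301.00 total_interest=$1.00
After 3 (withdraw($300)): balance=$1.00 total_interest=$1.00
After 4 (month_end (apply 1% monthly interest)): balance=$1.01 total_interest=$1.01
After 5 (deposit($50)): balance=$51.01 total_interest=$1.01
After 6 (month_end (apply 1% monthly interest)): balance=$51.52 total_interest=$1.52
After 7 (deposit($50)): balance=$101.52 total_interest=$1.52

Answer: 101.52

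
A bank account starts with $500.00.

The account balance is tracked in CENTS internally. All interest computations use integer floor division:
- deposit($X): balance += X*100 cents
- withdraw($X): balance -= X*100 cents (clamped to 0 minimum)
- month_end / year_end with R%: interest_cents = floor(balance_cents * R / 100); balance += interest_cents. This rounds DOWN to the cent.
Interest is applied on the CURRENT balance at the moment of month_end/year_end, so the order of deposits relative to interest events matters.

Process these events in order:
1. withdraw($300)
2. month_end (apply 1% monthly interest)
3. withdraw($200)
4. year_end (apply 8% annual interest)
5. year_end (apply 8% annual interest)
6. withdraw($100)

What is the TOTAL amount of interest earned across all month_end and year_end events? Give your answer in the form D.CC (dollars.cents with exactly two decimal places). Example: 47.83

Answer: 2.33

Derivation:
After 1 (withdraw($300)): balance=$200.00 total_interest=$0.00
After 2 (month_end (apply 1% monthly interest)): balance=$202.00 total_interest=$2.00
After 3 (withdraw($200)): balance=$2.00 total_interest=$2.00
After 4 (year_end (apply 8% annual interest)): balance=$2.16 total_interest=$2.16
After 5 (year_end (apply 8% annual interest)): balance=$2.33 total_interest=$2.33
After 6 (withdraw($100)): balance=$0.00 total_interest=$2.33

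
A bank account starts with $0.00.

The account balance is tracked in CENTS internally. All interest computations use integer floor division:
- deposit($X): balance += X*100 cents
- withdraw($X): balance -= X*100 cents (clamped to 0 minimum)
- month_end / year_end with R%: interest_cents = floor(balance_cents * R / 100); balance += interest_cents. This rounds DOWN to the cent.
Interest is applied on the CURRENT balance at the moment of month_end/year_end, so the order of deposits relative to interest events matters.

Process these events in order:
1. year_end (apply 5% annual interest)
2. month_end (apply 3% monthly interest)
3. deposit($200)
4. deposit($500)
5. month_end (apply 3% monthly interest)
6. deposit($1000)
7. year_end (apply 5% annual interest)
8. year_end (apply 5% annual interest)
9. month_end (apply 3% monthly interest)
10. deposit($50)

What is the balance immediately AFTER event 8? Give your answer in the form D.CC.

After 1 (year_end (apply 5% annual interest)): balance=$0.00 total_interest=$0.00
After 2 (month_end (apply 3% monthly interest)): balance=$0.00 total_interest=$0.00
After 3 (deposit($200)): balance=$200.00 total_interest=$0.00
After 4 (deposit($500)): balance=$700.00 total_interest=$0.00
After 5 (month_end (apply 3% monthly interest)): balance=$721.00 total_interest=$21.00
After 6 (deposit($1000)): balance=$1721.00 total_interest=$21.00
After 7 (year_end (apply 5% annual interest)): balance=$1807.05 total_interest=$107.05
After 8 (year_end (apply 5% annual interest)): balance=$1897.40 total_interest=$197.40

Answer: 1897.40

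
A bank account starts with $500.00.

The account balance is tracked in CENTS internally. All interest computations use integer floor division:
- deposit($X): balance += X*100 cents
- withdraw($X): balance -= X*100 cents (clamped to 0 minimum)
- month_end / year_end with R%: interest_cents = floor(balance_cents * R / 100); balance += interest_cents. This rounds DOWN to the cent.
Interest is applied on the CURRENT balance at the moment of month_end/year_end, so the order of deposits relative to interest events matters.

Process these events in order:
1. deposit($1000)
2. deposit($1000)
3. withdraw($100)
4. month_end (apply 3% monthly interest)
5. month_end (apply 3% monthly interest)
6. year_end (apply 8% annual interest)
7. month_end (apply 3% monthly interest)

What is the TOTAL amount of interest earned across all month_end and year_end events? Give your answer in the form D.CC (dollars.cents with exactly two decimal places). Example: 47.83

Answer: 432.34

Derivation:
After 1 (deposit($1000)): balance=$1500.00 total_interest=$0.00
After 2 (deposit($1000)): balance=$2500.00 total_interest=$0.00
After 3 (withdraw($100)): balance=$2400.00 total_interest=$0.00
After 4 (month_end (apply 3% monthly interest)): balance=$2472.00 total_interest=$72.00
After 5 (month_end (apply 3% monthly interest)): balance=$2546.16 total_interest=$146.16
After 6 (year_end (apply 8% annual interest)): balance=$2749.85 total_interest=$349.85
After 7 (month_end (apply 3% monthly interest)): balance=$2832.34 total_interest=$432.34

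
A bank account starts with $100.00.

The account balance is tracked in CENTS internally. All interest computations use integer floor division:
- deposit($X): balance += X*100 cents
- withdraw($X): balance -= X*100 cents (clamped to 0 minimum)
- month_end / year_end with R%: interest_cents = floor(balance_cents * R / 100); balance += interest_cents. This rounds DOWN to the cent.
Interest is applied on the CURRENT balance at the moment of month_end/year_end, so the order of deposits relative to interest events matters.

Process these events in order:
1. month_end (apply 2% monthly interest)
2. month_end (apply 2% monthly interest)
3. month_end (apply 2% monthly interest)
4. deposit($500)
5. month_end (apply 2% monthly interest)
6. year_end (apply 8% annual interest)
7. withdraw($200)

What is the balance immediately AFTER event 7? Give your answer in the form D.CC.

After 1 (month_end (apply 2% monthly interest)): balance=$102.00 total_interest=$2.00
After 2 (month_end (apply 2% monthly interest)): balance=$104.04 total_interest=$4.04
After 3 (month_end (apply 2% monthly interest)): balance=$106.12 total_interest=$6.12
After 4 (deposit($500)): balance=$606.12 total_interest=$6.12
After 5 (month_end (apply 2% monthly interest)): balance=$618.24 total_interest=$18.24
After 6 (year_end (apply 8% annual interest)): balance=$667.69 total_interest=$67.69
After 7 (withdraw($200)): balance=$467.69 total_interest=$67.69

Answer: 467.69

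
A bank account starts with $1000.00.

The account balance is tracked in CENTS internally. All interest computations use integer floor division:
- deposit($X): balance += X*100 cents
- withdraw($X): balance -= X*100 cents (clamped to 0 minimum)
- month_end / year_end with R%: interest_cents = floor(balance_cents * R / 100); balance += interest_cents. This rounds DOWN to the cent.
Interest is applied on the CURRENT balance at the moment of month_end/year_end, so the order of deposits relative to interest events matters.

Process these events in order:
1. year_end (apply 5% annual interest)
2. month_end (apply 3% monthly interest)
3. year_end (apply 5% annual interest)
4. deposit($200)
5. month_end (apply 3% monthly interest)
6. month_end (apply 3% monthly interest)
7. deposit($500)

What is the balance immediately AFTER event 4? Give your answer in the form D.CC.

Answer: 1335.57

Derivation:
After 1 (year_end (apply 5% annual interest)): balance=$1050.00 total_interest=$50.00
After 2 (month_end (apply 3% monthly interest)): balance=$1081.50 total_interest=$81.50
After 3 (year_end (apply 5% annual interest)): balance=$1135.57 total_interest=$135.57
After 4 (deposit($200)): balance=$1335.57 total_interest=$135.57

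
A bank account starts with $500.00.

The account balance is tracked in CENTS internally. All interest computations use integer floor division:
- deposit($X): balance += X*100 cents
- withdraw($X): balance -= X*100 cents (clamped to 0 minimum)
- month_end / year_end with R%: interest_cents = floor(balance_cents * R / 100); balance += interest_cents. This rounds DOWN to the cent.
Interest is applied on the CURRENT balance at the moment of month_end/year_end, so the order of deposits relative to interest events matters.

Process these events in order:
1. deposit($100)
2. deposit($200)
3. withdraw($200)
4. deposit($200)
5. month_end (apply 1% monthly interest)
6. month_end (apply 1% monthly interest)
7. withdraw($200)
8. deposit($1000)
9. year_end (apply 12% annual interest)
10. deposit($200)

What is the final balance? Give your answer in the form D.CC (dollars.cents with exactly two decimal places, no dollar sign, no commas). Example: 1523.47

Answer: 2010.00

Derivation:
After 1 (deposit($100)): balance=$600.00 total_interest=$0.00
After 2 (deposit($200)): balance=$800.00 total_interest=$0.00
After 3 (withdraw($200)): balance=$600.00 total_interest=$0.00
After 4 (deposit($200)): balance=$800.00 total_interest=$0.00
After 5 (month_end (apply 1% monthly interest)): balance=$808.00 total_interest=$8.00
After 6 (month_end (apply 1% monthly interest)): balance=$816.08 total_interest=$16.08
After 7 (withdraw($200)): balance=$616.08 total_interest=$16.08
After 8 (deposit($1000)): balance=$1616.08 total_interest=$16.08
After 9 (year_end (apply 12% annual interest)): balance=$1810.00 total_interest=$210.00
After 10 (deposit($200)): balance=$2010.00 total_interest=$210.00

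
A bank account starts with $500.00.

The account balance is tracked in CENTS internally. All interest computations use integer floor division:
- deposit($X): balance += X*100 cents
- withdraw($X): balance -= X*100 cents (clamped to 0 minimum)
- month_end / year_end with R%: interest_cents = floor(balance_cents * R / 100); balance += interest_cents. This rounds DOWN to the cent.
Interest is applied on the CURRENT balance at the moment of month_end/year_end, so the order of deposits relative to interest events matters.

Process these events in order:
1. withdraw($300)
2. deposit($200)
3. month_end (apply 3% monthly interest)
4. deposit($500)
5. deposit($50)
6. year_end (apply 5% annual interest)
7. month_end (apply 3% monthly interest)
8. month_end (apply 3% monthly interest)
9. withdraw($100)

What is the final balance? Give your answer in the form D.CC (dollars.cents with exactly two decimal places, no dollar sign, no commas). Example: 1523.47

After 1 (withdraw($300)): balance=$200.00 total_interest=$0.00
After 2 (deposit($200)): balance=$400.00 total_interest=$0.00
After 3 (month_end (apply 3% monthly interest)): balance=$412.00 total_interest=$12.00
After 4 (deposit($500)): balance=$912.00 total_interest=$12.00
After 5 (deposit($50)): balance=$962.00 total_interest=$12.00
After 6 (year_end (apply 5% annual interest)): balance=$1010.10 total_interest=$60.10
After 7 (month_end (apply 3% monthly interest)): balance=$1040.40 total_interest=$90.40
After 8 (month_end (apply 3% monthly interest)): balance=$1071.61 total_interest=$121.61
After 9 (withdraw($100)): balance=$971.61 total_interest=$121.61

Answer: 971.61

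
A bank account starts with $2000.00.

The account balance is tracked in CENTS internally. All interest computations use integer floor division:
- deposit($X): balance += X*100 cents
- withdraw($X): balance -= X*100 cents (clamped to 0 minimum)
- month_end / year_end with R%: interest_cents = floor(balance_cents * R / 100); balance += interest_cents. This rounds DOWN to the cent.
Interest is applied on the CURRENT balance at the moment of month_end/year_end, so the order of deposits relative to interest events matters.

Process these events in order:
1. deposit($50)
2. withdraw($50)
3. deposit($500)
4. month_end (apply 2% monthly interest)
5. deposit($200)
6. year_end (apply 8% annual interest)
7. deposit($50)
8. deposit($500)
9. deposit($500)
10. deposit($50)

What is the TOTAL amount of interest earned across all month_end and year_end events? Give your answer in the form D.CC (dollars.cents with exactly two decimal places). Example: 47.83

After 1 (deposit($50)): balance=$2050.00 total_interest=$0.00
After 2 (withdraw($50)): balance=$2000.00 total_interest=$0.00
After 3 (deposit($500)): balance=$2500.00 total_interest=$0.00
After 4 (month_end (apply 2% monthly interest)): balance=$2550.00 total_interest=$50.00
After 5 (deposit($200)): balance=$2750.00 total_interest=$50.00
After 6 (year_end (apply 8% annual interest)): balance=$2970.00 total_interest=$270.00
After 7 (deposit($50)): balance=$3020.00 total_interest=$270.00
After 8 (deposit($500)): balance=$3520.00 total_interest=$270.00
After 9 (deposit($500)): balance=$4020.00 total_interest=$270.00
After 10 (deposit($50)): balance=$4070.00 total_interest=$270.00

Answer: 270.00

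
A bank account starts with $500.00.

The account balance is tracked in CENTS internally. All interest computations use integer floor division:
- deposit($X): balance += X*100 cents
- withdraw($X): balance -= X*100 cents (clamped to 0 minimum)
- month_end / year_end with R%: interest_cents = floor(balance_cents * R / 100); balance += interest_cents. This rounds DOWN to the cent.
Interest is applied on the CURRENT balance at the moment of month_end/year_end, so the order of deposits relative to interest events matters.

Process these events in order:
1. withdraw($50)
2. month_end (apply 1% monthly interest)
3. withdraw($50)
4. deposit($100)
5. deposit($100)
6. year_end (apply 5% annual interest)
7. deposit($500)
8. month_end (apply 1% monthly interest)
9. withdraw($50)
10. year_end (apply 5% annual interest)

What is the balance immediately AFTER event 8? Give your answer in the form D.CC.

Answer: 1146.06

Derivation:
After 1 (withdraw($50)): balance=$450.00 total_interest=$0.00
After 2 (month_end (apply 1% monthly interest)): balance=$454.50 total_interest=$4.50
After 3 (withdraw($50)): balance=$404.50 total_interest=$4.50
After 4 (deposit($100)): balance=$504.50 total_interest=$4.50
After 5 (deposit($100)): balance=$604.50 total_interest=$4.50
After 6 (year_end (apply 5% annual interest)): balance=$634.72 total_interest=$34.72
After 7 (deposit($500)): balance=$1134.72 total_interest=$34.72
After 8 (month_end (apply 1% monthly interest)): balance=$1146.06 total_interest=$46.06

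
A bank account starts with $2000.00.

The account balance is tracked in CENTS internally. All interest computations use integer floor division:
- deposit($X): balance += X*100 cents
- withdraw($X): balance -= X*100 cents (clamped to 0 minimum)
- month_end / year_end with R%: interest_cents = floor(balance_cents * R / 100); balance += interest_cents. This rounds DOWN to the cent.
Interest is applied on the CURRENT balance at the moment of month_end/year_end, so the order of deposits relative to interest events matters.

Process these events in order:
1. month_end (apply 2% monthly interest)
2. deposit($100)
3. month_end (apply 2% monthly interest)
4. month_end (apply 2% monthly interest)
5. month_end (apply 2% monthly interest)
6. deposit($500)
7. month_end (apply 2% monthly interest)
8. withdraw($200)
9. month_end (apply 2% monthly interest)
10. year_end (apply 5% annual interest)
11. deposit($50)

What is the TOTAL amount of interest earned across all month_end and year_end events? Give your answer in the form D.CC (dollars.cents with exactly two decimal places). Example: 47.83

After 1 (month_end (apply 2% monthly interest)): balance=$2040.00 total_interest=$40.00
After 2 (deposit($100)): balance=$2140.00 total_interest=$40.00
After 3 (month_end (apply 2% monthly interest)): balance=$2182.80 total_interest=$82.80
After 4 (month_end (apply 2% monthly interest)): balance=$2226.45 total_interest=$126.45
After 5 (month_end (apply 2% monthly interest)): balance=$2270.97 total_interest=$170.97
After 6 (deposit($500)): balance=$2770.97 total_interest=$170.97
After 7 (month_end (apply 2% monthly interest)): balance=$2826.38 total_interest=$226.38
After 8 (withdraw($200)): balance=$2626.38 total_interest=$226.38
After 9 (month_end (apply 2% monthly interest)): balance=$2678.90 total_interest=$278.90
After 10 (year_end (apply 5% annual interest)): balance=$2812.84 total_interest=$412.84
After 11 (deposit($50)): balance=$2862.84 total_interest=$412.84

Answer: 412.84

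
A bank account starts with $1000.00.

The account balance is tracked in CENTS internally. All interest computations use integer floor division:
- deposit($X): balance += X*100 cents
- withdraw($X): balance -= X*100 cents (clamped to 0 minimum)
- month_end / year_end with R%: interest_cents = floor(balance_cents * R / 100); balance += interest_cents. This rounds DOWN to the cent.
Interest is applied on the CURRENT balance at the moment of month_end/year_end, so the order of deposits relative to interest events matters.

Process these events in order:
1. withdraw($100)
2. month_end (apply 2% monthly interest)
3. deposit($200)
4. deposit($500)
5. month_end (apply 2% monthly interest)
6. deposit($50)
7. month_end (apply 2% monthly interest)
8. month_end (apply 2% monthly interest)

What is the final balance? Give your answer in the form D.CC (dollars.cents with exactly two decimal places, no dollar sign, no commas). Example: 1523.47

After 1 (withdraw($100)): balance=$900.00 total_interest=$0.00
After 2 (month_end (apply 2% monthly interest)): balance=$918.00 total_interest=$18.00
After 3 (deposit($200)): balance=$1118.00 total_interest=$18.00
After 4 (deposit($500)): balance=$1618.00 total_interest=$18.00
After 5 (month_end (apply 2% monthly interest)): balance=$1650.36 total_interest=$50.36
After 6 (deposit($50)): balance=$1700.36 total_interest=$50.36
After 7 (month_end (apply 2% monthly interest)): balance=$1734.36 total_interest=$84.36
After 8 (month_end (apply 2% monthly interest)): balance=$1769.04 total_interest=$119.04

Answer: 1769.04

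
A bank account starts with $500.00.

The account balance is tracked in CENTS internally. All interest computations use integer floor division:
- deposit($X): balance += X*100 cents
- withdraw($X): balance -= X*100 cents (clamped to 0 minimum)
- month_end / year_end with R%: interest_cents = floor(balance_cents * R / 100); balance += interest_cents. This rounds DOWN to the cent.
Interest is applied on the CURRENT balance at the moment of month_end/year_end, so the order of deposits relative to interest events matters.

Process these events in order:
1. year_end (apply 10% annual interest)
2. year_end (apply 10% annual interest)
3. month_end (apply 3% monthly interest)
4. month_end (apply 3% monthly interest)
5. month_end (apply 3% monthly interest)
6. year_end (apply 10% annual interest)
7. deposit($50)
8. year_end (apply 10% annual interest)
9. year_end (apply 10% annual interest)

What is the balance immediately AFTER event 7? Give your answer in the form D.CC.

After 1 (year_end (apply 10% annual interest)): balance=$550.00 total_interest=$50.00
After 2 (year_end (apply 10% annual interest)): balance=$605.00 total_interest=$105.00
After 3 (month_end (apply 3% monthly interest)): balance=$623.15 total_interest=$123.15
After 4 (month_end (apply 3% monthly interest)): balance=$641.84 total_interest=$141.84
After 5 (month_end (apply 3% monthly interest)): balance=$661.09 total_interest=$161.09
After 6 (year_end (apply 10% annual interest)): balance=$727.19 total_interest=$227.19
After 7 (deposit($50)): balance=$777.19 total_interest=$227.19

Answer: 777.19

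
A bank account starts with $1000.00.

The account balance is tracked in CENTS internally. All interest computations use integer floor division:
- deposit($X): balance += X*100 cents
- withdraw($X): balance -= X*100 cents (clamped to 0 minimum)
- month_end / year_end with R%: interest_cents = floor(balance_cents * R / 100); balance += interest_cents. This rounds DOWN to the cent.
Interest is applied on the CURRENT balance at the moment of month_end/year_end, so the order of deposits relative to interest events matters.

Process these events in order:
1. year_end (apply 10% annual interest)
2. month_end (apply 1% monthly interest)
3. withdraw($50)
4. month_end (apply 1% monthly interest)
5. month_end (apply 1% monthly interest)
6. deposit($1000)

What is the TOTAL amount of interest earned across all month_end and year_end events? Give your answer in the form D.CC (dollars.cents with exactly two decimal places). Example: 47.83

After 1 (year_end (apply 10% annual interest)): balance=$1100.00 total_interest=$100.00
After 2 (month_end (apply 1% monthly interest)): balance=$1111.00 total_interest=$111.00
After 3 (withdraw($50)): balance=$1061.00 total_interest=$111.00
After 4 (month_end (apply 1% monthly interest)): balance=$1071.61 total_interest=$121.61
After 5 (month_end (apply 1% monthly interest)): balance=$1082.32 total_interest=$132.32
After 6 (deposit($1000)): balance=$2082.32 total_interest=$132.32

Answer: 132.32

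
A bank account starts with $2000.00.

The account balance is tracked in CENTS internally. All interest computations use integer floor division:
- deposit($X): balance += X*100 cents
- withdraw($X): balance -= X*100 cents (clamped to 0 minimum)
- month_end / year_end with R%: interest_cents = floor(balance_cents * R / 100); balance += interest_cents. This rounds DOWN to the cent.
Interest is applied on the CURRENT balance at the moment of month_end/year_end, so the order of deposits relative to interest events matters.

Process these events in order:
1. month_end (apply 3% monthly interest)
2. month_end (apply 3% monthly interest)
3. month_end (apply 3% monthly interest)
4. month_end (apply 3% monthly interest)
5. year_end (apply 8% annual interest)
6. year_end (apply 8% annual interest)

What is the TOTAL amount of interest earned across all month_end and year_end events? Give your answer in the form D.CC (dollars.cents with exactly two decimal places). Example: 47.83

After 1 (month_end (apply 3% monthly interest)): balance=$2060.00 total_interest=$60.00
After 2 (month_end (apply 3% monthly interest)): balance=$2121.80 total_interest=$121.80
After 3 (month_end (apply 3% monthly interest)): balance=$2185.45 total_interest=$185.45
After 4 (month_end (apply 3% monthly interest)): balance=$2251.01 total_interest=$251.01
After 5 (year_end (apply 8% annual interest)): balance=$2431.09 total_interest=$431.09
After 6 (year_end (apply 8% annual interest)): balance=$2625.57 total_interest=$625.57

Answer: 625.57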